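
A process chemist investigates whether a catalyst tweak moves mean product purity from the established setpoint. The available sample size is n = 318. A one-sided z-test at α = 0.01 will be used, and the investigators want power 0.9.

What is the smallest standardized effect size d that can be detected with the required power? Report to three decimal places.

d ≈ 0.202

Required noncentrality: δ = z_{0.01} + z_{0.10} = 2.326 + 1.282 = 3.608.
δ = d·√n ⇒ d = δ/√n = 3.608/√318 = 0.2023.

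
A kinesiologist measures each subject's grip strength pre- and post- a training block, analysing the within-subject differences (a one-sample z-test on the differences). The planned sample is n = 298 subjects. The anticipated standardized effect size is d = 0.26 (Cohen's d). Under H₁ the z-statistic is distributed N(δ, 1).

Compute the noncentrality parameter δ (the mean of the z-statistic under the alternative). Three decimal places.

δ ≈ 4.488

δ = d·√n = 0.26 × √298 = 4.4883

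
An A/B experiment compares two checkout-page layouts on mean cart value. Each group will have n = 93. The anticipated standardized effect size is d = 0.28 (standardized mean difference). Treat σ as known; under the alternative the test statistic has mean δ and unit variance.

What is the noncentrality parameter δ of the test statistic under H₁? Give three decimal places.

The noncentrality parameter scales effect size by the design's sample-size factor: δ = d·√(n/2) = 0.28 × √(93/2) = 1.9093

δ ≈ 1.909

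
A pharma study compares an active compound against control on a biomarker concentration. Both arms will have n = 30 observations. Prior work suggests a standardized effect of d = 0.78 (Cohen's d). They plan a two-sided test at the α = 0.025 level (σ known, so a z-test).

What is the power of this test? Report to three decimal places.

Noncentrality parameter: δ = d·√(n/2) = 0.78 × √(30/2) = 3.0209
Two-sided α = 0.025 → critical value z_{0.0125} = 2.241.
Power = Φ(δ − 2.241) + Φ(−δ − 2.241) = Φ(0.780) + Φ(-5.262) = 0.7822 + 0.0000 = 0.7822.

Power ≈ 0.782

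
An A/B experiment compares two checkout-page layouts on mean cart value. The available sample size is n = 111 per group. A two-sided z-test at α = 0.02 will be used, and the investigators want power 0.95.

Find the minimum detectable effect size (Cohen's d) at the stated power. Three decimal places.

Need Φ(δ − 2.326) = 0.95, so δ = 2.326 + 1.645 = 3.971.
(The second rejection-region term Φ(−δ − z_{α/2}) is negligible and dropped.)
δ = d·√(n/2) ⇒ d = δ/√(n/2) = 3.971/√(111/2) = 0.5331.

d ≈ 0.533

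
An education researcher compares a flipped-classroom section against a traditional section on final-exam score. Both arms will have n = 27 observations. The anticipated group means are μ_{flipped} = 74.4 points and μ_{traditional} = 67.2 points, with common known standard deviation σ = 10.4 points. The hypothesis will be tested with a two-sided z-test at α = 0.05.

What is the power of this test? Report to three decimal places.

Power ≈ 0.720

Standardized effect: d = |μ_{flipped} − μ_{traditional}| / σ = |74.4 − 67.2| / 10.4 = 0.6923
Noncentrality parameter: δ = d·√(n/2) = 0.6923 × √(27/2) = 2.5437
Two-sided α = 0.05 → critical value z_{0.025} = 1.960.
Power = Φ(δ − 1.960) + Φ(−δ − 1.960) = Φ(0.584) + Φ(-4.504) = 0.7203 + 0.0000 = 0.7203.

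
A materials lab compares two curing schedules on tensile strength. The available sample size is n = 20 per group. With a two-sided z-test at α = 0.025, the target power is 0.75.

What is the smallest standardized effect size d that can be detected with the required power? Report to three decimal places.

Required noncentrality: δ = z_{0.0125} + z_{0.25} = 2.241 + 0.674 = 2.916.
(Lower-tail contribution to power is negligible for δ > 0.)
δ = d·√(n/2) ⇒ d = δ/√(n/2) = 2.916/√(20/2) = 0.9221.

d ≈ 0.922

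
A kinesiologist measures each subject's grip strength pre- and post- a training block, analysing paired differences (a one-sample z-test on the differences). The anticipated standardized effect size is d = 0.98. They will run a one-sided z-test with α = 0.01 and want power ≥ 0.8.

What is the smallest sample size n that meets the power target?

n = 11

For power 0.8 need Φ(δ − z_{0.01}) = 0.8, so δ = z_{0.01} + z_{0.20} = 2.326 + 0.842 = 3.168.
δ = d·√n ⇒ n = (δ/d)² = (3.168 / 0.98)² = 10.45.
Rounding up, n = 11.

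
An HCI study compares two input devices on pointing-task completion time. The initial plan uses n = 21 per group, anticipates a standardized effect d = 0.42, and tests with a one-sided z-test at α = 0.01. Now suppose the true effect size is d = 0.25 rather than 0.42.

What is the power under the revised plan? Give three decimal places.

Power ≈ 0.065

With d = 0.25: δ = d·√(n/2) = 0.25 × √(21/2) = 0.8101. Critical value z_{0.01} = 2.326.
Revised power = P(Z > 2.326 − δ) = Φ(-1.516) = 0.0647.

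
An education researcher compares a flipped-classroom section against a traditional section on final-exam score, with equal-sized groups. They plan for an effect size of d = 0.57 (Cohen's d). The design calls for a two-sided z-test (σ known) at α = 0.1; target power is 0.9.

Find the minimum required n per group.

Set Φ(δ − 1.645) = 0.9; then δ − 1.645 = Φ⁻¹(0.9) = 1.282, giving δ = 2.926.
(For δ > 0 the lower-tail rejection region contributes negligibly to power, so the one-term inversion is standard.)
δ = d·√(n/2) ⇒ n = 2(δ/d)² = 2 × (2.926 / 0.57)² = 52.72.
Rounding up, n = 53 per group.

n = 53 per group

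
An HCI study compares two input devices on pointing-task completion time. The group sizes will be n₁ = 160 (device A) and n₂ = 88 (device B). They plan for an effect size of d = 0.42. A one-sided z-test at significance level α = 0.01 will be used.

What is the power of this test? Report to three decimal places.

Noncentrality parameter: δ = d / √(1/n₁ + 1/n₂) = 0.42 / √(1/160 + 1/88) = 3.1646
One-sided α = 0.01 → critical value z_{0.01} = 2.326.
Power = Φ(δ − 2.326) = Φ(0.838) = 0.7991.

Power ≈ 0.799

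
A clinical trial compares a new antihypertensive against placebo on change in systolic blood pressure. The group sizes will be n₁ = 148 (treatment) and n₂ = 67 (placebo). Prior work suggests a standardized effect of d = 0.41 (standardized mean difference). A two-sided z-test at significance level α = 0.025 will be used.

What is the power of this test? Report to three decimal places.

Power ≈ 0.706

Noncentrality parameter: δ = d / √(1/n₁ + 1/n₂) = 0.41 / √(1/148 + 1/67) = 2.7844
Critical value for a two-sided test at α = 0.025: z_{α/2} = 2.241.
Power = Φ(δ − 2.241) + Φ(−δ − 2.241) = Φ(0.543) + Φ(-5.026) = 0.7064 + 0.0000 = 0.7064.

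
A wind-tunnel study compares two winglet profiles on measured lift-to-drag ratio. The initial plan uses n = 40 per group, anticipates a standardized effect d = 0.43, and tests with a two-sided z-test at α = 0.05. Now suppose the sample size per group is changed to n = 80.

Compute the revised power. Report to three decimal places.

Power ≈ 0.776

With n = 80 per group: δ = d·√(n/2) = 0.43 × √(80/2) = 2.7196. Critical value z_{0.025} = 1.960.
Revised power = Φ(δ − 1.960) + Φ(−δ − 1.960) = Φ(0.760) + Φ(-4.680) = 0.7763 + 0.0000 = 0.7763.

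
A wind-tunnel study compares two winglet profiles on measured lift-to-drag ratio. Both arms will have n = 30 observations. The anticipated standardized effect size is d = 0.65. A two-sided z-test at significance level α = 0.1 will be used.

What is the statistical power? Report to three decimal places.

Noncentrality parameter: δ = d·√(n/2) = 0.65 × √(30/2) = 2.5174
Two-sided α = 0.1 → critical value z_{0.05} = 1.645.
Power = Φ(δ − 1.645) + Φ(−δ − 1.645) = Φ(0.873) + Φ(-4.162) = 0.8086 + 0.0000 = 0.8086.

Power ≈ 0.809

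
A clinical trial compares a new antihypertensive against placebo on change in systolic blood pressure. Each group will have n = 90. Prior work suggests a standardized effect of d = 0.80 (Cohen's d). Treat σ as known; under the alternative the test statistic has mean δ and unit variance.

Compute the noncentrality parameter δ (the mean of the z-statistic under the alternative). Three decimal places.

δ = d·√(n/2) = 0.80 × √(90/2) = 5.3666

δ ≈ 5.367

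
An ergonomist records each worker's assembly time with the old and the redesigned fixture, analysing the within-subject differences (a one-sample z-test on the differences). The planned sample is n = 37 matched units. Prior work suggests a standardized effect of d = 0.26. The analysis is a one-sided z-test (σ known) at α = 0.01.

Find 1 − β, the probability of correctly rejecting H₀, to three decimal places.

Power ≈ 0.228

Noncentrality parameter: δ = d·√n = 0.26 × √37 = 1.5815
Critical value for a one-sided test at α = 0.01: z_α = 2.326.
Power = P(Z > 2.326 − δ) = Φ(-0.745) = 0.2282.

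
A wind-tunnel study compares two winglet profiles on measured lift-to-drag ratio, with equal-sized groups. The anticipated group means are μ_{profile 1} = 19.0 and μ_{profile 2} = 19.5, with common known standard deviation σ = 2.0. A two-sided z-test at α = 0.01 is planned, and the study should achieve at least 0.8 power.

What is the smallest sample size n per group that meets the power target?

n = 374 per group

Standardized effect: d = |μ_{profile 1} − μ_{profile 2}| / σ = |19.0 − 19.5| / 2.0 = 0.2500
Set Φ(δ − 2.576) = 0.8; then δ − 2.576 = Φ⁻¹(0.8) = 0.842, giving δ = 3.417.
(Ignoring the negligible lower-tail rejection probability gives the usual closed-form inversion.)
δ = d·√(n/2) ⇒ n = 2(δ/d)² = 2 × (3.417 / 0.2500)² = 373.73.
Round up to the next whole unit.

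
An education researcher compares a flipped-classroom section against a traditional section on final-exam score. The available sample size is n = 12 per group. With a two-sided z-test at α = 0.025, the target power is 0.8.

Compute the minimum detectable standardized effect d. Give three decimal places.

d ≈ 1.259

Need Φ(δ − 2.241) = 0.8, so δ = 2.241 + 0.842 = 3.083.
(The second rejection-region term Φ(−δ − z_{α/2}) is negligible and dropped.)
δ = d·√(n/2) ⇒ d = δ/√(n/2) = 3.083/√(12/2) = 1.2586.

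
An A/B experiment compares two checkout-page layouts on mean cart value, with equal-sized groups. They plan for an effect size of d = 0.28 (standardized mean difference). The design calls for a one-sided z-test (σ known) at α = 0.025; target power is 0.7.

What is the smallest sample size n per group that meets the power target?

For power 0.7 need Φ(δ − z_{0.025}) = 0.7, so δ = z_{0.025} + z_{0.30} = 1.960 + 0.524 = 2.484.
δ = d·√(n/2) ⇒ n = 2(δ/d)² = 2 × (2.484 / 0.28)² = 157.45.
Round up to the next whole unit.

n = 158 per group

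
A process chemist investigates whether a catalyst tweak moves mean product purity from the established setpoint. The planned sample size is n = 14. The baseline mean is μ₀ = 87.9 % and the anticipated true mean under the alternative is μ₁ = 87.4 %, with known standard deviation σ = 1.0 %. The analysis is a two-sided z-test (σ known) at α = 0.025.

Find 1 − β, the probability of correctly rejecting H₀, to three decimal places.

Power ≈ 0.355

Standardized effect: d = |μ₁ − μ₀| / σ = |87.4 − 87.9| / 1.0 = 0.5000
Noncentrality parameter: δ = d·√n = 0.5000 × √14 = 1.8708
Two-sided α = 0.025 → critical value z_{0.0125} = 2.241.
Power = Φ(δ − 2.241) + Φ(−δ − 2.241) = Φ(-0.371) + Φ(-4.112) = 0.3555 + 0.0000 = 0.3555.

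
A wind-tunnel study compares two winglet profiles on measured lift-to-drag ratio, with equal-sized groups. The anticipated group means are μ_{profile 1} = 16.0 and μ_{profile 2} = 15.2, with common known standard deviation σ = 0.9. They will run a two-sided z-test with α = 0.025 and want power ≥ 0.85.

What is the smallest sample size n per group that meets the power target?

n = 28 per group

Standardized effect: d = |μ_{profile 1} − μ_{profile 2}| / σ = |16.0 − 15.2| / 0.9 = 0.8889
For power 0.85 need Φ(δ − z_{0.0125}) = 0.85, so δ = z_{0.0125} + z_{0.15} = 2.241 + 1.036 = 3.278.
(The Φ(−δ − z_{α/2}) term is vanishingly small for δ > 0 and is dropped in the standard sample-size formula.)
δ = d·√(n/2) ⇒ n = 2(δ/d)² = 2 × (3.278 / 0.8889)² = 27.20.
Round up to the next whole unit.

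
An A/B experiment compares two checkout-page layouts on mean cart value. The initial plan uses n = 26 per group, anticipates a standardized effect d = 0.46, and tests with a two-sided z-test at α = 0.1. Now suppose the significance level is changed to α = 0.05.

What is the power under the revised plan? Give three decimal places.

δ = d·√(n/2) = 0.46 × √(26/2) = 1.6586 (unchanged). New critical value: z_{0.025} = 1.960.
Revised power = Φ(δ − 1.960) + Φ(−δ − 1.960) = Φ(-0.301) + Φ(-3.619) = 0.3816 + 0.0001 = 0.3817.

Power ≈ 0.382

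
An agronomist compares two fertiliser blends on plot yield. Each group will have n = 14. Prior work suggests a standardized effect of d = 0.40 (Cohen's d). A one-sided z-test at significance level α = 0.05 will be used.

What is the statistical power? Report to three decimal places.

Power ≈ 0.279

Noncentrality parameter: δ = d·√(n/2) = 0.40 × √(14/2) = 1.0583
One-sided α = 0.05 → critical value z_{0.05} = 1.645.
Power = P(Z > 1.645 − δ) = Φ(-0.587) = 0.2788.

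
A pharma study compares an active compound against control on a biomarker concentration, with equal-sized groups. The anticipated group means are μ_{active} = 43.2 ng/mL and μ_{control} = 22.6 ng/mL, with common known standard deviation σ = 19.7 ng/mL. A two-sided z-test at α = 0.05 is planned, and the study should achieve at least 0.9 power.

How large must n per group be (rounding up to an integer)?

n = 20 per group

Standardized effect: d = |μ_{active} − μ_{control}| / σ = |43.2 − 22.6| / 19.7 = 1.0457
For power 0.9 need Φ(δ − z_{0.025}) = 0.9, so δ = z_{0.025} + z_{0.10} = 1.960 + 1.282 = 3.242.
(Ignoring the negligible lower-tail rejection probability gives the usual closed-form inversion.)
δ = d·√(n/2) ⇒ n = 2(δ/d)² = 2 × (3.242 / 1.0457)² = 19.22.
Rounding up, n = 20 per group.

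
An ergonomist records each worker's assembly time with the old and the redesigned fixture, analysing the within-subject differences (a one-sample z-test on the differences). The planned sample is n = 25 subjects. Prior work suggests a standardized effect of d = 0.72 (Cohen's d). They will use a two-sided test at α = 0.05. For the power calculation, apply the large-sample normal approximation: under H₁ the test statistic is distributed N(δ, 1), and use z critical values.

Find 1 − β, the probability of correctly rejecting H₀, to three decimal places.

Noncentrality parameter: δ = d·√n = 0.72 × √25 = 3.6000
Critical value for a two-sided test at α = 0.05: z_{α/2} = 1.960.
Power = Φ(δ − 1.960) + Φ(−δ − 1.960) = Φ(1.640) + Φ(-5.560) = 0.9495 + 0.0000 = 0.9495.

Power ≈ 0.950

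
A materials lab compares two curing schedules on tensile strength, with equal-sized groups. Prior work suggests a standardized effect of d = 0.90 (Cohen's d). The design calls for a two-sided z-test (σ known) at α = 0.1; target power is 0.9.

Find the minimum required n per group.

For power 0.9 need Φ(δ − z_{0.05}) = 0.9, so δ = z_{0.05} + z_{0.10} = 1.645 + 1.282 = 2.926.
(The Φ(−δ − z_{α/2}) term is vanishingly small for δ > 0 and is dropped in the standard sample-size formula.)
δ = d·√(n/2) ⇒ n = 2(δ/d)² = 2 × (2.926 / 0.90)² = 21.15.
Round up to the next whole unit.

n = 22 per group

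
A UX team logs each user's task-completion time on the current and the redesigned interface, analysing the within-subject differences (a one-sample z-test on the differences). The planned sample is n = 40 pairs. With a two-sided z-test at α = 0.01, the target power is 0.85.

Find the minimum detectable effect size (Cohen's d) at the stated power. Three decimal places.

Need Φ(δ − 2.576) = 0.85, so δ = 2.576 + 1.036 = 3.612.
(Lower-tail contribution to power is negligible for δ > 0.)
δ = d·√n ⇒ d = δ/√n = 3.612/√40 = 0.5711.

d ≈ 0.571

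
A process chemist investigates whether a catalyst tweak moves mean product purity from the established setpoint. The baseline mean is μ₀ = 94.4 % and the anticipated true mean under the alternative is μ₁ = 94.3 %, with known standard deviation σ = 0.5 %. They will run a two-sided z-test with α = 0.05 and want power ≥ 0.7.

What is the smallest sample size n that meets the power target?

Standardized effect: d = |μ₁ − μ₀| / σ = |94.3 − 94.4| / 0.5 = 0.2000
Set Φ(δ − 1.960) = 0.7; then δ − 1.960 = Φ⁻¹(0.7) = 0.524, giving δ = 2.484.
(Ignoring the negligible lower-tail rejection probability gives the usual closed-form inversion.)
δ = d·√n ⇒ n = (δ/d)² = (2.484 / 0.2000)² = 154.30.
Round up to the next whole unit.

n = 155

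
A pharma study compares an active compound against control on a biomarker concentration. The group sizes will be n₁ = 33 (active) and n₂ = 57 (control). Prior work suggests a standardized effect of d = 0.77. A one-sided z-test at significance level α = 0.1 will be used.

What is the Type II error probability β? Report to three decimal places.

β ≈ 0.013

Noncentrality parameter: δ = d / √(1/n₁ + 1/n₂) = 0.77 / √(1/33 + 1/57) = 3.5202
One-sided α = 0.1 → critical value z_{0.1} = 1.282.
Power = Φ(δ − 1.282) = Φ(2.239) = 0.9874.
Type II error: β = 1 − power = 1 − 0.9874 = 0.0126.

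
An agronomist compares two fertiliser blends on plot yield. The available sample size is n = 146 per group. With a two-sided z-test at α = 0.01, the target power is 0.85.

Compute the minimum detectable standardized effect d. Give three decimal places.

Need Φ(δ − 2.576) = 0.85, so δ = 2.576 + 1.036 = 3.612.
(The second rejection-region term Φ(−δ − z_{α/2}) is negligible and dropped.)
δ = d·√(n/2) ⇒ d = δ/√(n/2) = 3.612/√(146/2) = 0.4228.

d ≈ 0.423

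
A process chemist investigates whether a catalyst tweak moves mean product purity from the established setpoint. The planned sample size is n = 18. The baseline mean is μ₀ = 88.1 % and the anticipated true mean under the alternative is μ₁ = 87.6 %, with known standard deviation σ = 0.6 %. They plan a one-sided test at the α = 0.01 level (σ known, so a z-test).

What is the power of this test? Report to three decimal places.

Power ≈ 0.887

Standardized effect: d = |μ₁ − μ₀| / σ = |87.6 − 88.1| / 0.6 = 0.8333
Noncentrality parameter: λ = d·√n = 0.8333 × √18 = 3.5355
Critical value for a one-sided test at α = 0.01: z_α = 2.326.
Power = Φ(λ − 2.326) = Φ(1.209) = 0.8867.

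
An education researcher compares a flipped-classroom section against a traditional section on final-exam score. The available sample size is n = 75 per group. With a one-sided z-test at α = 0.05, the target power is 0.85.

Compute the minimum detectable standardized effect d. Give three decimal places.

d ≈ 0.438

Need Φ(δ − 1.645) = 0.85, so δ = 1.645 + 1.036 = 2.681.
δ = d·√(n/2) ⇒ d = δ/√(n/2) = 2.681/√(75/2) = 0.4379.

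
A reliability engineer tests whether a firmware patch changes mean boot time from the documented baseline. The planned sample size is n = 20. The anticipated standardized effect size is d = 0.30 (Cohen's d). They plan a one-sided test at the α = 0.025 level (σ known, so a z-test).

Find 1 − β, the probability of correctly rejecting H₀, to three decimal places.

Power ≈ 0.268

Noncentrality parameter: λ = d·√n = 0.30 × √20 = 1.3416
One-sided α = 0.025 → critical value z_{0.025} = 1.960.
Power = P(Z > 1.960 − λ) = Φ(-0.618) = 0.2682.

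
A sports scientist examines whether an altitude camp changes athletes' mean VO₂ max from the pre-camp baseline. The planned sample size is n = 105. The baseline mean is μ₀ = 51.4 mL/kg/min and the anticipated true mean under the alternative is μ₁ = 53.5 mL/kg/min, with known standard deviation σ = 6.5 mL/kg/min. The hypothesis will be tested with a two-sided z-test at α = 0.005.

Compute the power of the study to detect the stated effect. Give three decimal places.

Standardized effect: d = |μ₁ − μ₀| / σ = |53.5 − 51.4| / 6.5 = 0.3231
Noncentrality parameter: δ = d·√n = 0.3231 × √105 = 3.3106
Two-sided α = 0.005 → critical value z_{0.0025} = 2.807.
Power = Φ(δ − 2.807) + Φ(−δ − 2.807) = Φ(0.504) + Φ(-6.118) = 0.6927 + 0.0000 = 0.6927.

Power ≈ 0.693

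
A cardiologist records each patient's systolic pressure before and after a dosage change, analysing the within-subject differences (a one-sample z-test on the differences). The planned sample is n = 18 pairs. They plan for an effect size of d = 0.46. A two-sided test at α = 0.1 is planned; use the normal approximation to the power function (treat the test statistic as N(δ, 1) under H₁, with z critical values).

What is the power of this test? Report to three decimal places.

Power ≈ 0.621

Noncentrality parameter: δ = d·√n = 0.46 × √18 = 1.9516
Critical value for a two-sided test at α = 0.1: z_{α/2} = 1.645.
Power = Φ(δ − 1.645) + Φ(−δ − 1.645) = Φ(0.307) + Φ(-3.596) = 0.6205 + 0.0002 = 0.6206.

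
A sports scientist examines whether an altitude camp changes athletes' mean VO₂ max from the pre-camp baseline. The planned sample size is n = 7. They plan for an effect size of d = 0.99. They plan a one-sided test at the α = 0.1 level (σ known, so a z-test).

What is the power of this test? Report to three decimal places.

Power ≈ 0.910

Noncentrality parameter: δ = d·√n = 0.99 × √7 = 2.6193
Critical value for a one-sided test at α = 0.1: z_α = 1.282.
Power = P(Z > 1.282 − δ) = Φ(1.338) = 0.9095.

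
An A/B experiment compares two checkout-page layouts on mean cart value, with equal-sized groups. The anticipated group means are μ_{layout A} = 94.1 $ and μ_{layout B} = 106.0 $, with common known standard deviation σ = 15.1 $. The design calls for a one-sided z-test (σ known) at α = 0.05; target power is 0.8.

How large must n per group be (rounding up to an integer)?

n = 20 per group

Standardized effect: d = |μ_{layout A} − μ_{layout B}| / σ = |94.1 − 106.0| / 15.1 = 0.7881
Set Φ(δ − 1.645) = 0.8; then δ − 1.645 = Φ⁻¹(0.8) = 0.842, giving δ = 2.486.
δ = d·√(n/2) ⇒ n = 2(δ/d)² = 2 × (2.486 / 0.7881)² = 19.91.
Round up to the next whole unit.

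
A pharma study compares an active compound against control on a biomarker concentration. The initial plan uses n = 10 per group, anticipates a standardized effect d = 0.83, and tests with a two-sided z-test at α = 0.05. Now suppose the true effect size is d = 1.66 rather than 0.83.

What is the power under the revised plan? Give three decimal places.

Power ≈ 0.960

With d = 1.66: δ = d·√(n/2) = 1.66 × √(10/2) = 3.7119. Critical value z_{0.025} = 1.960.
Revised power = Φ(δ − 1.960) + Φ(−δ − 1.960) = Φ(1.752) + Φ(-5.672) = 0.9601 + 0.0000 = 0.9601.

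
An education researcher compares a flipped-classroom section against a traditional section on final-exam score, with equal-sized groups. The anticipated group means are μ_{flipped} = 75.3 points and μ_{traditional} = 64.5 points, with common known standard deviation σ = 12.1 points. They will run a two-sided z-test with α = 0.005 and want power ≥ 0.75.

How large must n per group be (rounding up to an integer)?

Standardized effect: d = |μ_{flipped} − μ_{traditional}| / σ = |75.3 − 64.5| / 12.1 = 0.8926
Set Φ(δ − 2.807) = 0.75; then δ − 2.807 = Φ⁻¹(0.75) = 0.674, giving δ = 3.482.
(For δ > 0 the lower-tail rejection region contributes negligibly to power, so the one-term inversion is standard.)
δ = d·√(n/2) ⇒ n = 2(δ/d)² = 2 × (3.482 / 0.8926)² = 30.43.
Round up to the next whole unit.

n = 31 per group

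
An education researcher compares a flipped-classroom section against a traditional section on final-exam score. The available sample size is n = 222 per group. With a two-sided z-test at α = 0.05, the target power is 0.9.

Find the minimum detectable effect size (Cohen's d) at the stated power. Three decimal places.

d ≈ 0.308

Required noncentrality: δ = z_{0.025} + z_{0.10} = 1.960 + 1.282 = 3.242.
(The second rejection-region term Φ(−δ − z_{α/2}) is negligible and dropped.)
δ = d·√(n/2) ⇒ d = δ/√(n/2) = 3.242/√(222/2) = 0.3077.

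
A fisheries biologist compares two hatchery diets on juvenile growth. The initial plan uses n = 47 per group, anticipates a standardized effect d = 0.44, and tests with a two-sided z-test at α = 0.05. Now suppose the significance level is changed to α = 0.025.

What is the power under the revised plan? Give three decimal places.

Power ≈ 0.457

δ = d·√(n/2) = 0.44 × √(47/2) = 2.1330 (unchanged). New critical value: z_{0.0125} = 2.241.
Revised power = Φ(δ − 2.241) + Φ(−δ − 2.241) = Φ(-0.108) + Φ(-4.374) = 0.4568 + 0.0000 = 0.4568.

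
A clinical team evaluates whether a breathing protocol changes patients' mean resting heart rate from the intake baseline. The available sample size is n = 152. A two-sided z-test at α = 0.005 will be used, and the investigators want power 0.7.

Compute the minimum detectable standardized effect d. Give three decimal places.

d ≈ 0.270

Need Φ(δ − 2.807) = 0.7, so δ = 2.807 + 0.524 = 3.331.
(The second rejection-region term Φ(−δ − z_{α/2}) is negligible and dropped.)
δ = d·√n ⇒ d = δ/√n = 3.331/√152 = 0.2702.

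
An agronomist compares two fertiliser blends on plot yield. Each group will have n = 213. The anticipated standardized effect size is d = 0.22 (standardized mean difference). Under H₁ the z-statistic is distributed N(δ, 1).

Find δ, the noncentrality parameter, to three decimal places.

δ = d·√(n/2) = 0.22 × √(213/2) = 2.2704

δ ≈ 2.270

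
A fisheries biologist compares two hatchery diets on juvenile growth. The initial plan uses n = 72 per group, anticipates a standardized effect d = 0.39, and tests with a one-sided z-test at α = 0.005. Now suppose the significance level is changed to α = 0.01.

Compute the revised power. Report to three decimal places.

δ = d·√(n/2) = 0.39 × √(72/2) = 2.3400 (unchanged). New critical value: z_{0.01} = 2.326.
Revised power = P(Z > 2.326 − δ) = Φ(0.014) = 0.5054.

Power ≈ 0.505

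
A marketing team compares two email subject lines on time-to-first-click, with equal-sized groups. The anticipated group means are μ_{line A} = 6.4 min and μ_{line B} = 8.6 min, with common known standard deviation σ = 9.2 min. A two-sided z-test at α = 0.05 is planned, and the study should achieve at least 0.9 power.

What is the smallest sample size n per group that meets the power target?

n = 368 per group

Standardized effect: d = |μ_{line A} − μ_{line B}| / σ = |6.4 − 8.6| / 9.2 = 0.2391
For power 0.9 need Φ(δ − z_{0.025}) = 0.9, so δ = z_{0.025} + z_{0.10} = 1.960 + 1.282 = 3.242.
(The Φ(−δ − z_{α/2}) term is vanishingly small for δ > 0 and is dropped in the standard sample-size formula.)
δ = d·√(n/2) ⇒ n = 2(δ/d)² = 2 × (3.242 / 0.2391)² = 367.50.
Round up to the next whole unit.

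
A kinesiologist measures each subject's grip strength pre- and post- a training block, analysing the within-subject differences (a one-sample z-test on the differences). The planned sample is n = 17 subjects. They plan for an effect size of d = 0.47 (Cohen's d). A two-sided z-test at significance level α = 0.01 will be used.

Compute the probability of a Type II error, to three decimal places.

Noncentrality parameter: δ = d·√n = 0.47 × √17 = 1.9379
Two-sided α = 0.01 → critical value z_{0.005} = 2.576.
Power = Φ(δ − 2.576) + Φ(−δ − 2.576) = Φ(-0.638) + Φ(-4.514) = 0.2617 + 0.0000 = 0.2617.
Type II error: β = 1 − power = 1 − 0.2617 = 0.7383.

β ≈ 0.738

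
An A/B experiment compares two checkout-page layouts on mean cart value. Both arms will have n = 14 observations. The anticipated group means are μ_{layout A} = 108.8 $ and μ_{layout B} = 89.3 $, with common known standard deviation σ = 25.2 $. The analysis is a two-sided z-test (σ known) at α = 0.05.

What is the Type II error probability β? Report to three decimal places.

β ≈ 0.465

Standardized effect: d = |μ_{layout A} − μ_{layout B}| / σ = |108.8 − 89.3| / 25.2 = 0.7738
Noncentrality parameter: δ = d·√(n/2) = 0.7738 × √(14/2) = 2.0473
Two-sided α = 0.05 → critical value z_{0.025} = 1.960.
Power = Φ(δ − 1.960) + Φ(−δ − 1.960) = Φ(0.087) + Φ(-4.007) = 0.5348 + 0.0000 = 0.5348.
Type II error: β = 1 − power = 1 − 0.5348 = 0.4652.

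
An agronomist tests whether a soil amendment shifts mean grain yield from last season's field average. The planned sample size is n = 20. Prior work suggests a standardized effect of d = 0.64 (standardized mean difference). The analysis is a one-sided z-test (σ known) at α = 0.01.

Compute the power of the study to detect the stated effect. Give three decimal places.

Power ≈ 0.704

Noncentrality parameter: δ = d·√n = 0.64 × √20 = 2.8622
Critical value for a one-sided test at α = 0.01: z_α = 2.326.
Power = Φ(δ − 2.326) = Φ(0.536) = 0.7040.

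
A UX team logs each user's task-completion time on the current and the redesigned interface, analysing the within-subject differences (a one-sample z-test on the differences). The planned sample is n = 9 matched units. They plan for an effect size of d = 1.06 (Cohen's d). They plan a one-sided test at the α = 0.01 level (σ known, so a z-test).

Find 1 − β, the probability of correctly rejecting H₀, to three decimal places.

Noncentrality parameter: δ = d·√n = 1.06 × √9 = 3.1800
One-sided α = 0.01 → critical value z_{0.01} = 2.326.
Power = P(Z > 2.326 − δ) = Φ(0.854) = 0.8034.

Power ≈ 0.803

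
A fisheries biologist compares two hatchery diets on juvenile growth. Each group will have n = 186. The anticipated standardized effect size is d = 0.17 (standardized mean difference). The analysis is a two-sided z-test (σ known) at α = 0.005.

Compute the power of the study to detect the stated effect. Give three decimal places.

Power ≈ 0.121

Noncentrality parameter: δ = d·√(n/2) = 0.17 × √(186/2) = 1.6394
Critical value for a two-sided test at α = 0.005: z_{α/2} = 2.807.
Power = Φ(δ − 2.807) + Φ(−δ − 2.807) = Φ(-1.168) + Φ(-4.446) = 0.1215 + 0.0000 = 0.1215.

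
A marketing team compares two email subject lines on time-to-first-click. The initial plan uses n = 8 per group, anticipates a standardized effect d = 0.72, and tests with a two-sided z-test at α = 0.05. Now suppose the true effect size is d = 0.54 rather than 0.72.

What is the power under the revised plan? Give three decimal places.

Power ≈ 0.191

With d = 0.54: δ = d·√(n/2) = 0.54 × √(8/2) = 1.0800. Critical value z_{0.025} = 1.960.
Revised power = Φ(δ − 1.960) + Φ(−δ − 1.960) = Φ(-0.880) + Φ(-3.040) = 0.1894 + 0.0012 = 0.1906.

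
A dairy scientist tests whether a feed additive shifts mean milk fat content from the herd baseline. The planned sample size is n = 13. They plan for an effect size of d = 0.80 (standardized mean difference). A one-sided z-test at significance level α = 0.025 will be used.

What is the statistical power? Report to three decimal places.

Power ≈ 0.822

Noncentrality parameter: δ = d·√n = 0.80 × √13 = 2.8844
One-sided α = 0.025 → critical value z_{0.025} = 1.960.
Power = Φ(δ − 1.960) = Φ(0.924) = 0.8224.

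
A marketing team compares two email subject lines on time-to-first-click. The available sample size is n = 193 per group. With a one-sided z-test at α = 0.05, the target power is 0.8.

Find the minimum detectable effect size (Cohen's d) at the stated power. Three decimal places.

d ≈ 0.253

Required noncentrality: δ = z_{0.05} + z_{0.20} = 1.645 + 0.842 = 2.486.
δ = d·√(n/2) ⇒ d = δ/√(n/2) = 2.486/√(193/2) = 0.2531.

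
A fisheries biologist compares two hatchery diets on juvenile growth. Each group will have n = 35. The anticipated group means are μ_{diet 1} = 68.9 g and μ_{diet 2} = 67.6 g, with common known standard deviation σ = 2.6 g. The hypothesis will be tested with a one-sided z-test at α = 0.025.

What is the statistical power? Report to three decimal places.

Power ≈ 0.552

Standardized effect: d = |μ_{diet 1} − μ_{diet 2}| / σ = |68.9 − 67.6| / 2.6 = 0.5000
Noncentrality parameter: δ = d·√(n/2) = 0.5000 × √(35/2) = 2.0917
One-sided α = 0.025 → critical value z_{0.025} = 1.960.
Power = Φ(δ − 1.960) = Φ(0.132) = 0.5524.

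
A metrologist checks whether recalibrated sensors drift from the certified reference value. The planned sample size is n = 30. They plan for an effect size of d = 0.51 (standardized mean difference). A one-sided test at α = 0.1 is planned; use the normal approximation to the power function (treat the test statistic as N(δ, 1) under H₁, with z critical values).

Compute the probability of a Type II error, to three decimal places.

Noncentrality parameter: δ = d·√n = 0.51 × √30 = 2.7934
Critical value for a one-sided test at α = 0.1: z_α = 1.282.
Power = Φ(δ − 1.282) = Φ(1.512) = 0.9347.
Type II error: β = 1 − power = 1 − 0.9347 = 0.0653.

β ≈ 0.065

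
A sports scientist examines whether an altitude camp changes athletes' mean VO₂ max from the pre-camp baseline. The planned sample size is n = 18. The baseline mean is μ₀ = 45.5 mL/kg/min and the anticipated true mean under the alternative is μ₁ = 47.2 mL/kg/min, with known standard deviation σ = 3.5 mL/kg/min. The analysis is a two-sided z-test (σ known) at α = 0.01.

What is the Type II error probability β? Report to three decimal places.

β ≈ 0.697

Standardized effect: d = |μ₁ − μ₀| / σ = |47.2 − 45.5| / 3.5 = 0.4857
Noncentrality parameter: δ = d·√n = 0.4857 × √18 = 2.0607
Two-sided α = 0.01 → critical value z_{0.005} = 2.576.
Power = Φ(δ − 2.576) + Φ(−δ − 2.576) = Φ(-0.515) + Φ(-4.637) = 0.3032 + 0.0000 = 0.3032.
Type II error: β = 1 − power = 1 − 0.3032 = 0.6968.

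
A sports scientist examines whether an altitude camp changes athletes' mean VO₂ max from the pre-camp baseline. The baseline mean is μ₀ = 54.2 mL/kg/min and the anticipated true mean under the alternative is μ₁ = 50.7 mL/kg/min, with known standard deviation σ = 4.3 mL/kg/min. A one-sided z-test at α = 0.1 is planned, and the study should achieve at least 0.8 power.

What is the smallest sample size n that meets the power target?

n = 7

Standardized effect: d = |μ₁ − μ₀| / σ = |50.7 − 54.2| / 4.3 = 0.8140
For power 0.8 need Φ(δ − z_{0.1}) = 0.8, so δ = z_{0.1} + z_{0.20} = 1.282 + 0.842 = 2.123.
δ = d·√n ⇒ n = (δ/d)² = (2.123 / 0.8140)² = 6.80.
Round up to the next whole unit.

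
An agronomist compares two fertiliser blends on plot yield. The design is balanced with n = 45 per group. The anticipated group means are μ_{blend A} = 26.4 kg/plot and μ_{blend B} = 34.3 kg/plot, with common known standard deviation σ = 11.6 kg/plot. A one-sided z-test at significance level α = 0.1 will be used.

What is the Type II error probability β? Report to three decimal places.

β ≈ 0.026

Standardized effect: d = |μ_{blend A} − μ_{blend B}| / σ = |26.4 − 34.3| / 11.6 = 0.6810
Noncentrality parameter: δ = d·√(n/2) = 0.6810 × √(45/2) = 3.2304
One-sided α = 0.1 → critical value z_{0.1} = 1.282.
Power = Φ(δ − 1.282) = Φ(1.949) = 0.9743.
Type II error: β = 1 − power = 1 − 0.9743 = 0.0257.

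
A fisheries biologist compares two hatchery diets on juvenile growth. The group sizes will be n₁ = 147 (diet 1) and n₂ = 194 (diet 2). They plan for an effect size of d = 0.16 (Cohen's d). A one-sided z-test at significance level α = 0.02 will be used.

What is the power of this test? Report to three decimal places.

Power ≈ 0.277

Noncentrality parameter: δ = d / √(1/n₁ + 1/n₂) = 0.16 / √(1/147 + 1/194) = 1.4632
One-sided α = 0.02 → critical value z_{0.02} = 2.054.
Power = Φ(δ − 2.054) = Φ(-0.591) = 0.2774.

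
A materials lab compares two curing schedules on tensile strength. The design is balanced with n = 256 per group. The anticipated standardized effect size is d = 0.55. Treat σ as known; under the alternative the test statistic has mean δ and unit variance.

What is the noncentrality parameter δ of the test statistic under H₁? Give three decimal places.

δ ≈ 6.223

The noncentrality parameter scales effect size by the design's sample-size factor: δ = d·√(n/2) = 0.55 × √(256/2) = 6.2225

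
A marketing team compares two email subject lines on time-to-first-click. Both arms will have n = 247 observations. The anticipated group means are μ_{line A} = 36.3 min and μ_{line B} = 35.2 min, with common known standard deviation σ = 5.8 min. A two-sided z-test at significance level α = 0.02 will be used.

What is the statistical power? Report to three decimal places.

Power ≈ 0.413

Standardized effect: d = |μ_{line A} − μ_{line B}| / σ = |36.3 − 35.2| / 5.8 = 0.1897
Noncentrality parameter: λ = d·√(n/2) = 0.1897 × √(247/2) = 2.1076
Two-sided α = 0.02 → critical value z_{0.01} = 2.326.
Power = Φ(λ − 2.326) + Φ(−λ − 2.326) = Φ(-0.219) + Φ(-4.434) = 0.4134 + 0.0000 = 0.4134.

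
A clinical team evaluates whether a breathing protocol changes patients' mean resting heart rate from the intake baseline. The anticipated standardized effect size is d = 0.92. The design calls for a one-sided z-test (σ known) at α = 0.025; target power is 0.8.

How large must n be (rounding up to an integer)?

Set Φ(δ − 1.960) = 0.8; then δ − 1.960 = Φ⁻¹(0.8) = 0.842, giving δ = 2.802.
δ = d·√n ⇒ n = (δ/d)² = (2.802 / 0.92)² = 9.27.
Rounding up, n = 10.

n = 10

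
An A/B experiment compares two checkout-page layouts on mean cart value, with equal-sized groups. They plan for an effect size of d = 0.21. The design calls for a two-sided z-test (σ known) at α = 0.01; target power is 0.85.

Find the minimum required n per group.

n = 592 per group

Set Φ(δ − 2.576) = 0.85; then δ − 2.576 = Φ⁻¹(0.85) = 1.036, giving δ = 3.612.
(For δ > 0 the lower-tail rejection region contributes negligibly to power, so the one-term inversion is standard.)
δ = d·√(n/2) ⇒ n = 2(δ/d)² = 2 × (3.612 / 0.21)² = 591.77.
Rounding up, n = 592 per group.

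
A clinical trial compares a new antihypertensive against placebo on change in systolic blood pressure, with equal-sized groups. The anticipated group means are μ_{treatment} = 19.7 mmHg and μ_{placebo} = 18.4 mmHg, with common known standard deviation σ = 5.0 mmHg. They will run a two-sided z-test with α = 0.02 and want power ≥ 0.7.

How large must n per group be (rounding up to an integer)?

n = 241 per group

Standardized effect: d = |μ_{treatment} − μ_{placebo}| / σ = |19.7 − 18.4| / 5.0 = 0.2600
For power 0.7 need Φ(δ − z_{0.01}) = 0.7, so δ = z_{0.01} + z_{0.30} = 2.326 + 0.524 = 2.851.
(For δ > 0 the lower-tail rejection region contributes negligibly to power, so the one-term inversion is standard.)
δ = d·√(n/2) ⇒ n = 2(δ/d)² = 2 × (2.851 / 0.2600)² = 240.44.
Rounding up, n = 241 per group.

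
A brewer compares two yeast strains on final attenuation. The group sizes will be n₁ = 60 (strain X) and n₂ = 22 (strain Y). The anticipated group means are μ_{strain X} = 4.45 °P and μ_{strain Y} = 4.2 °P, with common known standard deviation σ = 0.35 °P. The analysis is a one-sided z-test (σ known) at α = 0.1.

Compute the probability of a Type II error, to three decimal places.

β ≈ 0.057

Standardized effect: d = |μ_{strain X} − μ_{strain Y}| / σ = |4.45 − 4.2| / 0.35 = 0.7143
Noncentrality parameter: δ = d / √(1/n₁ + 1/n₂) = 0.7143 / √(1/60 + 1/22) = 2.8658
One-sided α = 0.1 → critical value z_{0.1} = 1.282.
Power = Φ(δ − 1.282) = Φ(1.584) = 0.9434.
Type II error: β = 1 − power = 1 − 0.9434 = 0.0566.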